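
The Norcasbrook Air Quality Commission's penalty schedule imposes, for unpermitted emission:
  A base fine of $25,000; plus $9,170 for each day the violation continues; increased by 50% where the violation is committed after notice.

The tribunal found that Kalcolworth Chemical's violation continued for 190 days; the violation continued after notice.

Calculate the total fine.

Per-day component: 190 × $9,170 = $1,742,300
Base plus per-day: $25,000 + $1,742,300 = $1,767,300
Enhancement: 50% of $1,767,300 = $883,650
Enhanced fine: $1,767,300 + $883,650 = $2,650,950

Civil penalty: $2,650,950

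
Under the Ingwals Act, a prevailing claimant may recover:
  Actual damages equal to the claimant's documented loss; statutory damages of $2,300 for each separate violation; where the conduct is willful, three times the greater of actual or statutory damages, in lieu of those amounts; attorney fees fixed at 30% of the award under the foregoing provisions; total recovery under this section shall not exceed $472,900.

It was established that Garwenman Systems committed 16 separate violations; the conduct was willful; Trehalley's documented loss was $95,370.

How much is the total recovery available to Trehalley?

$371,943

Statutory damages: 16 × $2,300 = $36,800
Greater of actual damages ($95,370) or statutory damages ($36,800): $95,370
Trebled: 3 × $95,370 = $286,110
Attorney fees: 30% of $286,110 = $85,833
Total before cap: $286,110 + $85,833 = $371,943
Cap at $472,900: $371,943 is within the cap, no reduction.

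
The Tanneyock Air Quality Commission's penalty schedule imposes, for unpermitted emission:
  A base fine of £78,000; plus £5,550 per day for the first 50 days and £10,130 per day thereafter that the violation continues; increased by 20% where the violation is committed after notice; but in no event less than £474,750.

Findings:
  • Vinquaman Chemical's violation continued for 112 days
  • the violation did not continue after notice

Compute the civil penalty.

First 50 days: 50 × £5,550 = £277,500
Remaining days: (112 − 50) × £10,130 = £628,060
Per-day component: £277,500 + £628,060 = £905,560
Base plus per-day: £78,000 + £905,560 = £983,560
The violation did not continue after notice: no 20% increase.
Minimum £474,750: £983,560 meets the minimum, no increase.

Civil penalty: £983,560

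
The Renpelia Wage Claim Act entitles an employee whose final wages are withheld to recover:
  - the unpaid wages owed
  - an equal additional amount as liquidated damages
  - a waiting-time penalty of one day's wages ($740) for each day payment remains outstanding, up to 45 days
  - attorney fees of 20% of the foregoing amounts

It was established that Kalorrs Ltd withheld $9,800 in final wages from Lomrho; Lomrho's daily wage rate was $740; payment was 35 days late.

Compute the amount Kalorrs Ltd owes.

Liquidated damages (equal amount): $9,800
Penalty days: min(35, 45) = 35
Waiting-time penalty: 35 × $740 = $25,900
Subtotal: $9,800 + $9,800 + $25,900 = $45,500
Attorney fees: 20% of $45,500 = $9,100
Total award: $45,500 + $9,100 = $54,600

Total award: $54,600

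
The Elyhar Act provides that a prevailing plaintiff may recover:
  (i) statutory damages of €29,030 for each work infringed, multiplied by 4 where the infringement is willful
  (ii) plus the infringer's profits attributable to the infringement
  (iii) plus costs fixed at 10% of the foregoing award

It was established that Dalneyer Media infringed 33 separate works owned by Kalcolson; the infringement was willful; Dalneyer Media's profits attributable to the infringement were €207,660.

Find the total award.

€4,443,582

Statutory damages: 33 × €29,030 = €957,990
Multiplied by 4: 4 × €957,990 = €3,831,960
Combined award: €3,831,960 + €207,660 = €4,039,620
Costs: 10% of €4,039,620 = €403,962
Award plus costs: €4,039,620 + €403,962 = €4,443,582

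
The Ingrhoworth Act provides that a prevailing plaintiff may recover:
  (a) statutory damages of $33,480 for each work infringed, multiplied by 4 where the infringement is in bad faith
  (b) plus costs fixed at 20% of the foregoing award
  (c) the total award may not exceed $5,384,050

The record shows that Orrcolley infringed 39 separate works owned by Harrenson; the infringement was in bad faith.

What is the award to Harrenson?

Statutory damages: 39 × $33,480 = $1,305,720
Multiplied by 4: 4 × $1,305,720 = $5,222,880
Costs: 20% of $5,222,880 = $1,044,576
Award plus costs: $5,222,880 + $1,044,576 = $6,267,456
Cap at $5,384,050: $6,267,456 exceeds the cap → $5,384,050

$5,384,050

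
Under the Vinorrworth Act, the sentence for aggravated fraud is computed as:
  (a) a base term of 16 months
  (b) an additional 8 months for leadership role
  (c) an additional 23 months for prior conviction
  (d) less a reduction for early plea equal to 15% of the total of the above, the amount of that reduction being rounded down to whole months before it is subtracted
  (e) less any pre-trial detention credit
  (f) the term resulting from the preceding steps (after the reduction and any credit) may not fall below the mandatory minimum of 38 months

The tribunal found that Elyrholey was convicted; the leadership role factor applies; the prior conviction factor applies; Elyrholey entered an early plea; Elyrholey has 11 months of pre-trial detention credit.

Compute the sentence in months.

Sentence: 38 months

Leadership role enhancement: +8 months
Prior conviction enhancement: +23 months
Adjusted term: 16 months + 8 months + 23 months = 47 months
Early plea reduction: 15% of 47 months = 7 months (rounded down)
After reduction: 47 − 7 = 40 months
Less pre-trial detention credit: 40 months − 11 months = 29 months
Minimum 38 months: 29 months is below the minimum → 38 months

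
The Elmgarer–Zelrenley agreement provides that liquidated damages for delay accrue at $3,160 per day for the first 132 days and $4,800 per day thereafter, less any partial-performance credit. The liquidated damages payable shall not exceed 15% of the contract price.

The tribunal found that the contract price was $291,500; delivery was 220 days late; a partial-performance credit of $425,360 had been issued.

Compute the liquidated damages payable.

First 132 days: 132 × $3,160 = $417,120
Remaining days: (220 − 132) × $4,800 = $422,400
Accrued per-day damages: $417,120 + $422,400 = $839,520
Less partial-performance credit: $839,520 − $425,360 = $414,160
Cap: 15% of $291,500 = $43,725
Cap at $43,725: $414,160 exceeds the cap → $43,725

$43,725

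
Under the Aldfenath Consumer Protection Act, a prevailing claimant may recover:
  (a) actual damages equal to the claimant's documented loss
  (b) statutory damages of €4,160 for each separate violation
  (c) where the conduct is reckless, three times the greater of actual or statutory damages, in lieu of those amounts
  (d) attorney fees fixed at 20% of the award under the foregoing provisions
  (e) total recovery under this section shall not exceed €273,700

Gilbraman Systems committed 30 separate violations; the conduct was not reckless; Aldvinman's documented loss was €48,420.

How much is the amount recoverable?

Statutory damages: 30 × €4,160 = €124,800
Conduct not reckless: the in-lieu enhancement does not apply.
Actual plus statutory damages: €48,420 + €124,800 = €173,220
Attorney fees: 20% of €173,220 = €34,644
Total before cap: €173,220 + €34,644 = €207,864
Cap at €273,700: €207,864 is within the cap, no reduction.

€207,864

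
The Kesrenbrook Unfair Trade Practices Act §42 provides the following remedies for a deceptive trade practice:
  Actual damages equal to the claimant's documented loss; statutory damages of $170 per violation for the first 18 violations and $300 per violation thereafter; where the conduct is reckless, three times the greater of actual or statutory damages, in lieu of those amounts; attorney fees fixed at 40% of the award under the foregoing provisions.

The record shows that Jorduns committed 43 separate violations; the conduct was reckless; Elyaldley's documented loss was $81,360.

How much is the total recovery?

$341,712

First 18 violations: 18 × $170 = $3,060
Remaining violations: (43 − 18) × $300 = $7,500
Statutory damages: $3,060 + $7,500 = $10,560
Greater of actual damages ($81,360) or statutory damages ($10,560): $81,360
Trebled: 3 × $81,360 = $244,080
Attorney fees: 40% of $244,080 = $97,632
Total recovery: $244,080 + $97,632 = $341,712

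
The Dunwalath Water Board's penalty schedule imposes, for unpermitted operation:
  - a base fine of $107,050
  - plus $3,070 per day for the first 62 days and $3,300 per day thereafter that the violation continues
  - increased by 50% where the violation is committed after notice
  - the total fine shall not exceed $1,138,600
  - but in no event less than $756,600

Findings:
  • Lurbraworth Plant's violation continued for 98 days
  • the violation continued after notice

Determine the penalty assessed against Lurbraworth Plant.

First 62 days: 62 × $3,070 = $190,340
Remaining days: (98 − 62) × $3,300 = $118,800
Per-day component: $190,340 + $118,800 = $309,140
Base plus per-day: $107,050 + $309,140 = $416,190
Enhancement: 50% of $416,190 = $208,095
Enhanced fine: $416,190 + $208,095 = $624,285
Cap at $1,138,600: $624,285 is within the cap, no reduction.
Minimum $756,600: $624,285 is below the minimum → $756,600

$756,600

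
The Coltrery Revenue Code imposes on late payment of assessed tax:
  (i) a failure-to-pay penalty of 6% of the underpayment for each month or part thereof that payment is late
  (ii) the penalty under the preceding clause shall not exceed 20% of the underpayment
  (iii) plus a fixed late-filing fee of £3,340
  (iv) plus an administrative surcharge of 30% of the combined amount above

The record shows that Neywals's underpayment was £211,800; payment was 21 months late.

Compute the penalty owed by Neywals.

£59,410

Accrued rate: 6% × 21 = 126%, capped at 20% → 20%
Failure-to-pay penalty: 20% of £211,800 = £42,360
Penalty before surcharge: £42,360 + £3,340 = £45,700
Administrative surcharge: 30% of £45,700 = £13,710
Total penalty: £45,700 + £13,710 = £59,410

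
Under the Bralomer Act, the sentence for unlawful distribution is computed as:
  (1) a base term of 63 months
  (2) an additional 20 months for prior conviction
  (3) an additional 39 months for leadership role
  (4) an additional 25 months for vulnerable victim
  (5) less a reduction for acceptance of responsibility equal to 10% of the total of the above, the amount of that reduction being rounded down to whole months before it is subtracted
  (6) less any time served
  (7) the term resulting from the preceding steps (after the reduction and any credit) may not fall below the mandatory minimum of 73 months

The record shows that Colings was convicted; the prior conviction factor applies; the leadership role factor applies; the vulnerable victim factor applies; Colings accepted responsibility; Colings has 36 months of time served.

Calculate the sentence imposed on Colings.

Sentence: 97 months

Prior conviction enhancement: +20 months
Leadership role enhancement: +39 months
Vulnerable victim enhancement: +25 months
Adjusted term: 63 months + 20 months + 39 months + 25 months = 147 months
Acceptance of responsibility reduction: 10% of 147 months = 14 months (rounded down)
After reduction: 147 − 14 = 133 months
Less time served: 133 months − 36 months = 97 months
Minimum 73 months: 97 months meets the minimum, no increase.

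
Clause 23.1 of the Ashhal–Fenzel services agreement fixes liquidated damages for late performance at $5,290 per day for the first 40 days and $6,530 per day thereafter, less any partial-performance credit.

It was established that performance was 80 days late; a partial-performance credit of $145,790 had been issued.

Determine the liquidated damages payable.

First 40 days: 40 × $5,290 = $211,600
Remaining days: (80 − 40) × $6,530 = $261,200
Accrued per-day damages: $211,600 + $261,200 = $472,800
Less partial-performance credit: $472,800 − $145,790 = $327,010

$327,010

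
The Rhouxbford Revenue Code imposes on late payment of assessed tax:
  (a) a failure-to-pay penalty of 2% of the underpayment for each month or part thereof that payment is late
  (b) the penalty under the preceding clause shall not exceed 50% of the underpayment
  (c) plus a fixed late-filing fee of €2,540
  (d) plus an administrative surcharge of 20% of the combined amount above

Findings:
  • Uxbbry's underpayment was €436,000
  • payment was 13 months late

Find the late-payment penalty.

Accrued rate: 2% × 13 = 26%, capped at 50% → 26%
Failure-to-pay penalty: 26% of €436,000 = €113,360
Penalty before surcharge: €113,360 + €2,540 = €115,900
Administrative surcharge: 20% of €115,900 = €23,180
Total penalty: €115,900 + €23,180 = €139,080

€139,080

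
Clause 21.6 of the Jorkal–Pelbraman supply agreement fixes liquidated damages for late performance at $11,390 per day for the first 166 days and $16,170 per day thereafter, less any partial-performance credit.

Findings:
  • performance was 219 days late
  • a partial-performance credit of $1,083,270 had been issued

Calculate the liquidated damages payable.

First 166 days: 166 × $11,390 = $1,890,740
Remaining days: (219 − 166) × $16,170 = $857,010
Accrued per-day damages: $1,890,740 + $857,010 = $2,747,750
Less partial-performance credit: $2,747,750 − $1,083,270 = $1,664,480

$1,664,480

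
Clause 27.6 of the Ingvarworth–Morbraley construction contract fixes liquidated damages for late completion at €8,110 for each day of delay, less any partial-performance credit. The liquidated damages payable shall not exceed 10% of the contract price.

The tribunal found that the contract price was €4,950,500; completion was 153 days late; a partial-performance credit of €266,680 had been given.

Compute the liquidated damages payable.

€495,050

Per-day damages: 153 × €8,110 = €1,240,830
Less partial-performance credit: €1,240,830 − €266,680 = €974,150
Cap: 10% of €4,950,500 = €495,050
Cap at €495,050: €974,150 exceeds the cap → €495,050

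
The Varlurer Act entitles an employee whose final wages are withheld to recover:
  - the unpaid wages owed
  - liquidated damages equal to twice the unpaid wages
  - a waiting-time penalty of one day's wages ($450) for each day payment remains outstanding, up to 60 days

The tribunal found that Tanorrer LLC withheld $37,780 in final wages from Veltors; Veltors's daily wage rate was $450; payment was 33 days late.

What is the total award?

$128,190

Doubled: 2 × $37,780 = $75,560
Penalty days: min(33, 60) = 33
Waiting-time penalty: 33 × $450 = $14,850
Total award: $37,780 + $75,560 + $14,850 = $128,190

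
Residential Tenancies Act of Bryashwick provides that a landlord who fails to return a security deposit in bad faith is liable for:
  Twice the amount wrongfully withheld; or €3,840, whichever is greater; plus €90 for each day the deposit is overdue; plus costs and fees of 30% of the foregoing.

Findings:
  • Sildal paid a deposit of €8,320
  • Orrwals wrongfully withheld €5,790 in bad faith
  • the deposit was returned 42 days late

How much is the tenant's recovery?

Doubled: 2 × €5,790 = €11,580
Minimum €3,840: €11,580 meets the minimum, no increase.
Late-return penalty: 42 × €90 = €3,780
Damages plus late penalty: €11,580 + €3,780 = €15,360
Costs and fees: 30% of €15,360 = €4,608
Total recovery: €15,360 + €4,608 = €19,968

€19,968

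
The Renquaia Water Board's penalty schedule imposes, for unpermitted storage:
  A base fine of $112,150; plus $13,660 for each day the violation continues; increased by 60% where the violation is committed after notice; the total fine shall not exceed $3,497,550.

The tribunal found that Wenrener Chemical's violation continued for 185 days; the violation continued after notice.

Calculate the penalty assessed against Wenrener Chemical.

$3,497,550

Per-day component: 185 × $13,660 = $2,527,100
Base plus per-day: $112,150 + $2,527,100 = $2,639,250
Enhancement: 60% of $2,639,250 = $1,583,550
Enhanced fine: $2,639,250 + $1,583,550 = $4,222,800
Cap at $3,497,550: $4,222,800 exceeds the cap → $3,497,550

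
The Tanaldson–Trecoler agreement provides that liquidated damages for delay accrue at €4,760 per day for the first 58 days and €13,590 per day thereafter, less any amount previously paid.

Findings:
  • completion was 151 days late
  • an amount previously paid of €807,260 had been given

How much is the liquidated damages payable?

First 58 days: 58 × €4,760 = €276,080
Remaining days: (151 − 58) × €13,590 = €1,263,870
Accrued per-day damages: €276,080 + €1,263,870 = €1,539,950
Less amount previously paid: €1,539,950 − €807,260 = €732,690

€732,690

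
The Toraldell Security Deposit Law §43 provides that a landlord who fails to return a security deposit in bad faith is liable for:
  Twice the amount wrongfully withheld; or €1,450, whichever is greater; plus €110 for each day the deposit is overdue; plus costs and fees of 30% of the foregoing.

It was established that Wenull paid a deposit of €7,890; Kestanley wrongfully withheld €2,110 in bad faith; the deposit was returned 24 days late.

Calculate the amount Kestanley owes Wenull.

€8,918

Doubled: 2 × €2,110 = €4,220
Minimum €1,450: €4,220 meets the minimum, no increase.
Late-return penalty: 24 × €110 = €2,640
Damages plus late penalty: €4,220 + €2,640 = €6,860
Costs and fees: 30% of €6,860 = €2,058
Total recovery: €6,860 + €2,058 = €8,918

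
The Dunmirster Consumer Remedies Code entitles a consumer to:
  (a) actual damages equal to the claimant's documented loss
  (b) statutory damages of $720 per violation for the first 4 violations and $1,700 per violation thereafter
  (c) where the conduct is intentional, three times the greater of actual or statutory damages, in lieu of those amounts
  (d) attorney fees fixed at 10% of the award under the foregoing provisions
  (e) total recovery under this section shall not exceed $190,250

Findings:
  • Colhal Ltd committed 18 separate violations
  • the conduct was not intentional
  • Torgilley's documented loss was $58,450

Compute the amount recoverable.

$93,643

First 4 violations: 4 × $720 = $2,880
Remaining violations: (18 − 4) × $1,700 = $23,800
Statutory damages: $2,880 + $23,800 = $26,680
Conduct not intentional: the in-lieu enhancement does not apply.
Actual plus statutory damages: $58,450 + $26,680 = $85,130
Attorney fees: 10% of $85,130 = $8,513
Total before cap: $85,130 + $8,513 = $93,643
Cap at $190,250: $93,643 is within the cap, no reduction.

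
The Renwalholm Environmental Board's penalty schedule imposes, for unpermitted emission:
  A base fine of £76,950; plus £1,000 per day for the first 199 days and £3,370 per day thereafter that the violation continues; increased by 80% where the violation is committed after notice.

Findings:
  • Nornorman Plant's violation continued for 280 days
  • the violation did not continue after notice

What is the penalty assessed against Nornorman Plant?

First 199 days: 199 × £1,000 = £199,000
Remaining days: (280 − 199) × £3,370 = £272,970
Per-day component: £199,000 + £272,970 = £471,970
Base plus per-day: £76,950 + £471,970 = £548,920
The violation did not continue after notice: no 80% increase.

£548,920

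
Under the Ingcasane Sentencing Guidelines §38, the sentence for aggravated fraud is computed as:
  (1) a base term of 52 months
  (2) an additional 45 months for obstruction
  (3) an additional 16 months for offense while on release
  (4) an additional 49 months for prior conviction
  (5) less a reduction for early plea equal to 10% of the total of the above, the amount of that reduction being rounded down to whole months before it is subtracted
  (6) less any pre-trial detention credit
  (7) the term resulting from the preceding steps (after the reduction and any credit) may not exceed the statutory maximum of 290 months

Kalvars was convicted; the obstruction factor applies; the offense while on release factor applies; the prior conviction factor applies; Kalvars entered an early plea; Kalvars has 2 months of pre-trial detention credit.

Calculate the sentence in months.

Obstruction enhancement: +45 months
Offense while on release enhancement: +16 months
Prior conviction enhancement: +49 months
Adjusted term: 52 months + 45 months + 16 months + 49 months = 162 months
Early plea reduction: 10% of 162 months = 16 months (rounded down)
After reduction: 162 − 16 = 146 months
Less pre-trial detention credit: 146 months − 2 months = 144 months
Cap at 290 months: 144 months is within the cap, no reduction.

Sentence: 144 months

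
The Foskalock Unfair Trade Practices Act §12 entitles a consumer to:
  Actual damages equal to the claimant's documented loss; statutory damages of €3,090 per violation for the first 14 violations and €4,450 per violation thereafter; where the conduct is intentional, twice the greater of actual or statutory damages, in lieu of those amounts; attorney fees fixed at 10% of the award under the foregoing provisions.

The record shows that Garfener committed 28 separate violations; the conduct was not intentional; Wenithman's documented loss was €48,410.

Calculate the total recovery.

First 14 violations: 14 × €3,090 = €43,260
Remaining violations: (28 − 14) × €4,450 = €62,300
Statutory damages: €43,260 + €62,300 = €105,560
Conduct not intentional: the in-lieu enhancement does not apply.
Actual plus statutory damages: €48,410 + €105,560 = €153,970
Attorney fees: 10% of €153,970 = €15,397
Total recovery: €153,970 + €15,397 = €169,367

€169,367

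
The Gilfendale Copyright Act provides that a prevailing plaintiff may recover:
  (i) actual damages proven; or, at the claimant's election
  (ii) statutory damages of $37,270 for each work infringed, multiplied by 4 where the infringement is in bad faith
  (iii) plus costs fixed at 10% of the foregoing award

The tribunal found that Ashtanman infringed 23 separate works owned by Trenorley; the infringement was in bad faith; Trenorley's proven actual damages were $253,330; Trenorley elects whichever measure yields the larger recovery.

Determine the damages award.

Statutory damages: 23 × $37,270 = $857,210
Multiplied by 4: 4 × $857,210 = $3,428,840
Greater of actual damages ($253,330) or enhanced statutory damages ($3,428,840): $3,428,840
Costs: 10% of $3,428,840 = $342,884
Award plus costs: $3,428,840 + $342,884 = $3,771,724

$3,771,724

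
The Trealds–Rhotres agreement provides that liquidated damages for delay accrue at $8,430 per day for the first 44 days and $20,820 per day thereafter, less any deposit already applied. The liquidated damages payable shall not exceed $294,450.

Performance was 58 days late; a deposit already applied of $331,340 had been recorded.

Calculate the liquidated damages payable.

Liquidated damages: $294,450

First 44 days: 44 × $8,430 = $370,920
Remaining days: (58 − 44) × $20,820 = $291,480
Accrued per-day damages: $370,920 + $291,480 = $662,400
Less deposit already applied: $662,400 − $331,340 = $331,060
Cap at $294,450: $331,060 exceeds the cap → $294,450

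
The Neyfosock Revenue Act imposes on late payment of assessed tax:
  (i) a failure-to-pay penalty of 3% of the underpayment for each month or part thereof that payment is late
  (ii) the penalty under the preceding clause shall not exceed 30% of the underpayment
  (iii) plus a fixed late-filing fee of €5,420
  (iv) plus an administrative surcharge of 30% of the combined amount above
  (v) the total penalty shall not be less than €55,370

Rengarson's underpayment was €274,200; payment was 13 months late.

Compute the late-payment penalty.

€113,984

Accrued rate: 3% × 13 = 39%, capped at 30% → 30%
Failure-to-pay penalty: 30% of €274,200 = €82,260
Penalty before surcharge: €82,260 + €5,420 = €87,680
Administrative surcharge: 30% of €87,680 = €26,304
Total penalty: €87,680 + €26,304 = €113,984
Minimum €55,370: €113,984 meets the minimum, no increase.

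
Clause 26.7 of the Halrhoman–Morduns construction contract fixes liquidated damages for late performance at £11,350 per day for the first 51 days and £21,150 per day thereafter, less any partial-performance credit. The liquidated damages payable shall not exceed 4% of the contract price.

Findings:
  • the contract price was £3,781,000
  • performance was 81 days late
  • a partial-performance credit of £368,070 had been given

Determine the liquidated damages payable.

£151,240

First 51 days: 51 × £11,350 = £578,850
Remaining days: (81 − 51) × £21,150 = £634,500
Accrued per-day damages: £578,850 + £634,500 = £1,213,350
Less partial-performance credit: £1,213,350 − £368,070 = £845,280
Cap: 4% of £3,781,000 = £151,240
Cap at £151,240: £845,280 exceeds the cap → £151,240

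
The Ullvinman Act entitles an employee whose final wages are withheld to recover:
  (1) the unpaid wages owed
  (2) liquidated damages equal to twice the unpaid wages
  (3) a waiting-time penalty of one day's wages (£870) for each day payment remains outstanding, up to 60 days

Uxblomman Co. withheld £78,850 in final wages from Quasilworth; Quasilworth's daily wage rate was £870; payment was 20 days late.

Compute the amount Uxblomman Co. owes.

£253,950

Doubled: 2 × £78,850 = £157,700
Penalty days: min(20, 60) = 20
Waiting-time penalty: 20 × £870 = £17,400
Total award: £78,850 + £157,700 + £17,400 = £253,950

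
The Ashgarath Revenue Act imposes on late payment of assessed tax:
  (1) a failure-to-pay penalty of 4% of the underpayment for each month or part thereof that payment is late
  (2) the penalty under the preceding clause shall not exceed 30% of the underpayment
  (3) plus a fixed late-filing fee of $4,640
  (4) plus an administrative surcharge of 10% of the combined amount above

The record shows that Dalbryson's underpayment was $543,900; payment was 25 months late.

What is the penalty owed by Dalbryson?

Accrued rate: 4% × 25 = 100%, capped at 30% → 30%
Failure-to-pay penalty: 30% of $543,900 = $163,170
Penalty before surcharge: $163,170 + $4,640 = $167,810
Administrative surcharge: 10% of $167,810 = $16,781
Total penalty: $167,810 + $16,781 = $184,591

$184,591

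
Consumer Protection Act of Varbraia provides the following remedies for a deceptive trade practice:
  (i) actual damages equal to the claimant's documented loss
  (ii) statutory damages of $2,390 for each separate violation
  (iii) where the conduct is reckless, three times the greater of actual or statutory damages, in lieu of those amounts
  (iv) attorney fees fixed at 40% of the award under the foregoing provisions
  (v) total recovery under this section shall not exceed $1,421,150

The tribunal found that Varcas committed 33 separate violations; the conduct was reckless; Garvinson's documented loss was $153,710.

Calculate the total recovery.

Statutory damages: 33 × $2,390 = $78,870
Greater of actual damages ($153,710) or statutory damages ($78,870): $153,710
Trebled: 3 × $153,710 = $461,130
Attorney fees: 40% of $461,130 = $184,452
Total before cap: $461,130 + $184,452 = $645,582
Cap at $1,421,150: $645,582 is within the cap, no reduction.

Total recovery: $645,582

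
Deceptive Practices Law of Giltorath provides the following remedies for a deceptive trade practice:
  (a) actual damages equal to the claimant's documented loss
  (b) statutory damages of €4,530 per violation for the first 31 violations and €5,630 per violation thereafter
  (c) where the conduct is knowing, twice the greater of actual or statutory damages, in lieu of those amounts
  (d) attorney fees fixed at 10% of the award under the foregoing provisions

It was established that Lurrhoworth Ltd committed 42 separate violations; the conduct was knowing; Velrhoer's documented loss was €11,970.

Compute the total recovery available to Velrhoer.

€445,192

First 31 violations: 31 × €4,530 = €140,430
Remaining violations: (42 − 31) × €5,630 = €61,930
Statutory damages: €140,430 + €61,930 = €202,360
Greater of actual damages (€11,970) or statutory damages (€202,360): €202,360
Doubled: 2 × €202,360 = €404,720
Attorney fees: 10% of €404,720 = €40,472
Total recovery: €404,720 + €40,472 = €445,192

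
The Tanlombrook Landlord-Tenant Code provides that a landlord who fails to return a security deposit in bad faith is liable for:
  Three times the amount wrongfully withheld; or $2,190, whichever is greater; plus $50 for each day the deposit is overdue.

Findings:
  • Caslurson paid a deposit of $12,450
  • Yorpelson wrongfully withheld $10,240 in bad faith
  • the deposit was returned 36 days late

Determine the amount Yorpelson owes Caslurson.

$32,520

Trebled: 3 × $10,240 = $30,720
Minimum $2,190: $30,720 meets the minimum, no increase.
Late-return penalty: 36 × $50 = $1,800
Damages plus late penalty: $30,720 + $1,800 = $32,520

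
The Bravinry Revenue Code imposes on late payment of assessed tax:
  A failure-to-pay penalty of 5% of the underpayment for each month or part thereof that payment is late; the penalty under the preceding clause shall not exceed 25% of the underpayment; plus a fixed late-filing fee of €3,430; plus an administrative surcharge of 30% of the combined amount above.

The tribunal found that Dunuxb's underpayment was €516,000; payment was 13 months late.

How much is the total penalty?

€172,159

Accrued rate: 5% × 13 = 65%, capped at 25% → 25%
Failure-to-pay penalty: 25% of €516,000 = €129,000
Penalty before surcharge: €129,000 + €3,430 = €132,430
Administrative surcharge: 30% of €132,430 = €39,729
Total penalty: €132,430 + €39,729 = €172,159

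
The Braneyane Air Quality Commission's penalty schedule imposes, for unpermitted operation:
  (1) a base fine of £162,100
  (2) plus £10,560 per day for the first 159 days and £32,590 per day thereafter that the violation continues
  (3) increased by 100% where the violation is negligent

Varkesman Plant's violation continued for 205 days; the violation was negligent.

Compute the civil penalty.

First 159 days: 159 × £10,560 = £1,679,040
Remaining days: (205 − 159) × £32,590 = £1,499,140
Per-day component: £1,679,040 + £1,499,140 = £3,178,180
Base plus per-day: £162,100 + £3,178,180 = £3,340,280
Enhancement: 100% of £3,340,280 = £3,340,280
Enhanced fine: £3,340,280 + £3,340,280 = £6,680,560

£6,680,560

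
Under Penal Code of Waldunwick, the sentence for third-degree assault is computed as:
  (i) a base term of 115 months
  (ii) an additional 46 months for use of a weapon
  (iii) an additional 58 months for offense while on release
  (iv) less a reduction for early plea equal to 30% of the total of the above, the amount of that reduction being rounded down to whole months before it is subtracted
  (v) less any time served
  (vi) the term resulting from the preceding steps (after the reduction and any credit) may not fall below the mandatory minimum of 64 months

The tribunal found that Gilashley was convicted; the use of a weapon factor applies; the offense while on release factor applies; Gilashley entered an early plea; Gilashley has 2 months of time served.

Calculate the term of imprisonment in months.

152 months

Use of a weapon enhancement: +46 months
Offense while on release enhancement: +58 months
Adjusted term: 115 months + 46 months + 58 months = 219 months
Early plea reduction: 30% of 219 months = 65 months (rounded down)
After reduction: 219 − 65 = 154 months
Less time served: 154 months − 2 months = 152 months
Minimum 64 months: 152 months meets the minimum, no increase.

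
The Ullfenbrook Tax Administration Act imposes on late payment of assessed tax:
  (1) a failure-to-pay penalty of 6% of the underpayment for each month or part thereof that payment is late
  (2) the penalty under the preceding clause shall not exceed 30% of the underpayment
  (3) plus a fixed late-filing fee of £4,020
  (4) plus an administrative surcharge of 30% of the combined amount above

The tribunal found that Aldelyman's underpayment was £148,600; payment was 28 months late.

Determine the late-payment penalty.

£63,180

Accrued rate: 6% × 28 = 168%, capped at 30% → 30%
Failure-to-pay penalty: 30% of £148,600 = £44,580
Penalty before surcharge: £44,580 + £4,020 = £48,600
Administrative surcharge: 30% of £48,600 = £14,580
Total penalty: £48,600 + £14,580 = £63,180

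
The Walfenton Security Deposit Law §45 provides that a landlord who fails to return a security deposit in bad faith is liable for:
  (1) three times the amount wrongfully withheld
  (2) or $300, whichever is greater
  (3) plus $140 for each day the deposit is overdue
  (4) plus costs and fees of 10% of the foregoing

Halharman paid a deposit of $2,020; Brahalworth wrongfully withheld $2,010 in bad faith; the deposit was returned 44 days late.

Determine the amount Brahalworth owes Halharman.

Trebled: 3 × $2,010 = $6,030
Minimum $300: $6,030 meets the minimum, no increase.
Late-return penalty: 44 × $140 = $6,160
Damages plus late penalty: $6,030 + $6,160 = $12,190
Costs and fees: 10% of $12,190 = $1,219
Total recovery: $12,190 + $1,219 = $13,409

$13,409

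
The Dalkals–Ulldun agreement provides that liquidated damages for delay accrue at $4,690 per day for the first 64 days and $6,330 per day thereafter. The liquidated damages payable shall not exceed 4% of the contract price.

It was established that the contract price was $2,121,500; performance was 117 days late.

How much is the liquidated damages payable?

First 64 days: 64 × $4,690 = $300,160
Remaining days: (117 − 64) × $6,330 = $335,490
Accrued per-day damages: $300,160 + $335,490 = $635,650
Cap: 4% of $2,121,500 = $84,860
Cap at $84,860: $635,650 exceeds the cap → $84,860

$84,860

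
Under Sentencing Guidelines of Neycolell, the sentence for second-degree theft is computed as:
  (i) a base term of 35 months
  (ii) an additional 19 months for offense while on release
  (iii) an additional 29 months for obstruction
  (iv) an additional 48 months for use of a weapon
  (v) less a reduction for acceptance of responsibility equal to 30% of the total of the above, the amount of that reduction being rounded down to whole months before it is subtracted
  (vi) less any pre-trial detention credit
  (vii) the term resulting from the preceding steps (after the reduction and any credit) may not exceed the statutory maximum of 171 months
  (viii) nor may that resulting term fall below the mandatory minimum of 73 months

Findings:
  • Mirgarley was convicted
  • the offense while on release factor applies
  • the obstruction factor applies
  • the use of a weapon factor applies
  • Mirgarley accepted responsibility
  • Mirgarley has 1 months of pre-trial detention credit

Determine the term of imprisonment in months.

Offense while on release enhancement: +19 months
Obstruction enhancement: +29 months
Use of a weapon enhancement: +48 months
Adjusted term: 35 months + 19 months + 29 months + 48 months = 131 months
Acceptance of responsibility reduction: 30% of 131 months = 39 months (rounded down)
After reduction: 131 − 39 = 92 months
Less pre-trial detention credit: 92 months − 1 months = 91 months
Cap at 171 months: 91 months is within the cap, no reduction.
Minimum 73 months: 91 months meets the minimum, no increase.

Sentence: 91 months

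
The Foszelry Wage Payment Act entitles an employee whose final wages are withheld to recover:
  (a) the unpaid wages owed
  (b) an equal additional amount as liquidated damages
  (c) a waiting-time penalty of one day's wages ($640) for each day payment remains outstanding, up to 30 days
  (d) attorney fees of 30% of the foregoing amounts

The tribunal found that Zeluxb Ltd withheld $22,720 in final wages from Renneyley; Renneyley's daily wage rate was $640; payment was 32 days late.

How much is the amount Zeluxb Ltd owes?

$84,032

Liquidated damages (equal amount): $22,720
Penalty days: min(32, 30) = 30
Waiting-time penalty: 30 × $640 = $19,200
Subtotal: $22,720 + $22,720 + $19,200 = $64,640
Attorney fees: 30% of $64,640 = $19,392
Total award: $64,640 + $19,392 = $84,032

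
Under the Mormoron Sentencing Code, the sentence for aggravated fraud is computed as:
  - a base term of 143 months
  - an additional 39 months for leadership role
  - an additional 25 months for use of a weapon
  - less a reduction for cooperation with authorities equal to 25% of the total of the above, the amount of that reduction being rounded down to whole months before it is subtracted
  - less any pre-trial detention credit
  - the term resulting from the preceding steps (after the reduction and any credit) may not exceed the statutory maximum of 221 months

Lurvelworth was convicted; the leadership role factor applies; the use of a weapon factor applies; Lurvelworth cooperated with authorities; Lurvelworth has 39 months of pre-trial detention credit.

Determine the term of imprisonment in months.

117 months

Leadership role enhancement: +39 months
Use of a weapon enhancement: +25 months
Adjusted term: 143 months + 39 months + 25 months = 207 months
Cooperation with authorities reduction: 25% of 207 months = 51 months (rounded down)
After reduction: 207 − 51 = 156 months
Less pre-trial detention credit: 156 months − 39 months = 117 months
Cap at 221 months: 117 months is within the cap, no reduction.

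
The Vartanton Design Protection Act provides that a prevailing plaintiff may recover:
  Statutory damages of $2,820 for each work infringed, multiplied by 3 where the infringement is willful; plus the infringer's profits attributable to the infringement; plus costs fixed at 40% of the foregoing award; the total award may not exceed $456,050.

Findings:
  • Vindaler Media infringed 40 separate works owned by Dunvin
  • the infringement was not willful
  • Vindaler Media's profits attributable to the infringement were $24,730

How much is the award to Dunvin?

Award: $192,542

Statutory damages: 40 × $2,820 = $112,800
Infringement not willful: no ×3 enhancement.
Combined award: $112,800 + $24,730 = $137,530
Costs: 40% of $137,530 = $55,012
Award plus costs: $137,530 + $55,012 = $192,542
Cap at $456,050: $192,542 is within the cap, no reduction.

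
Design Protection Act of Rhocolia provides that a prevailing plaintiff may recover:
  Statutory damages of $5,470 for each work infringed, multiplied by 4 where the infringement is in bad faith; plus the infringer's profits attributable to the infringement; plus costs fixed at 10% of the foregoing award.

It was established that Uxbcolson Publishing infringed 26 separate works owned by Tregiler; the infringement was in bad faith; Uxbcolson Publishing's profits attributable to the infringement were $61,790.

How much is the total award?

Award: $693,737

Statutory damages: 26 × $5,470 = $142,220
Multiplied by 4: 4 × $142,220 = $568,880
Combined award: $568,880 + $61,790 = $630,670
Costs: 10% of $630,670 = $63,067
Award plus costs: $630,670 + $63,067 = $693,737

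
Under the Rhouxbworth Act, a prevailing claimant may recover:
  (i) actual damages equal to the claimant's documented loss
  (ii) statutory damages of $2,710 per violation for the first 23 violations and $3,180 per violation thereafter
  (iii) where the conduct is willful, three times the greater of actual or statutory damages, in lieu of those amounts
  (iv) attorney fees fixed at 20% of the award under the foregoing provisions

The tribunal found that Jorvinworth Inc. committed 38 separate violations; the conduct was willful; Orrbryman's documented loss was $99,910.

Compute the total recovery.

First 23 violations: 23 × $2,710 = $62,330
Remaining violations: (38 − 23) × $3,180 = $47,700
Statutory damages: $62,330 + $47,700 = $110,030
Greater of actual damages ($99,910) or statutory damages ($110,030): $110,030
Trebled: 3 × $110,030 = $330,090
Attorney fees: 20% of $330,090 = $66,018
Total recovery: $330,090 + $66,018 = $396,108

$396,108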